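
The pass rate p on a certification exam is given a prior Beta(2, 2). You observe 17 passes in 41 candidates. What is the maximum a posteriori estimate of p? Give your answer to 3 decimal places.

p̂_MAP = 0.419

Prior: Beta(2, 2).
Data: 17 successes in 41 trials. The binomial likelihood contributes p^17(1−p)^24, so the posterior is Beta(2+17, 2+24) = Beta(19, 26).
For Beta(a, b) with a, b > 1 the mode is (a−1)/(a+b−2) = 18/43 ≈ 0.419.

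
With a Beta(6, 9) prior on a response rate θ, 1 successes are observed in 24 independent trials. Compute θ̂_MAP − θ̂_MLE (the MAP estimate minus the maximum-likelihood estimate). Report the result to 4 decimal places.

Posterior is Beta(7, 32); MAP = (7−1)/(39−2) = 6/37 ≈ 0.16216.
MLE ignores the prior: θ̂_MLE = k/n = 1/24 ≈ 0.04167.
Difference = 6/37 − 1/24 = 107/888 ≈ 0.1205.

MAP − MLE = 0.1205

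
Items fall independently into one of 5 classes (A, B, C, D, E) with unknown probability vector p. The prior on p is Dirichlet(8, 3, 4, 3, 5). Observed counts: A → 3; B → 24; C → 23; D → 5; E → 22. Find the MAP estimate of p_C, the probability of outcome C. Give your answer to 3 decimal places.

MAP estimate of p_C = 0.274

The posterior is Dirichlet(αᵢ + nᵢ) = Dirichlet(11, 27, 27, 8, 27).
For a Dirichlet(a₁,…,a_K) with all aᵢ > 1, the mode has j-th component (aⱼ − 1)/(Σaᵢ − K).
Here Σaᵢ = 100 and K = 5, so p_C = (27 − 1)/(100 − 5) = 26/95 ≈ 0.274.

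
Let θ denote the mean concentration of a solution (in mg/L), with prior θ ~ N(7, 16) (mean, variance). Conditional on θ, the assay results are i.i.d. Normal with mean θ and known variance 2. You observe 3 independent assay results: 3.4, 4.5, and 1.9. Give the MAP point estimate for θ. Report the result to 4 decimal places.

n = 3; x̄ = (3.4 + 4.5 + 1.9)/3 = 9.8/3 = 49/15 ≈ 3.2667.
For a Normal prior and Normal likelihood with known variance, the posterior is Normal; its mode equals its mean, the precision-weighted average.
Prior precision 1/σ₀² = 1/16 = 0.0625; data precision n/σ² = 3/2 = 1.5.
θ̂ = (0.0625·7 + 1.5·(49/15)) / (0.0625 + 1.5) = 5.3375/1.5625 = 3.4160.

θ̂_MAP = 3.4160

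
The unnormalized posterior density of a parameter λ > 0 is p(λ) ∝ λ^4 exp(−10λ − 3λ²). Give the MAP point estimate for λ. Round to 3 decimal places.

λ̂_MAP = 0.333

ℓ'(λ) = 4/λ − 10 − 6λ. Setting this to zero and multiplying by λ: 6λ² + 10λ − 4 = 0.
λ = (−10 + √(10² + 4·6·4)) / (2·6) = (−10 + √196) / 12 = (−10 + 14)/12 = 1/3.
ℓ''(λ) = −4/λ² − 6 < 0, confirming a maximum.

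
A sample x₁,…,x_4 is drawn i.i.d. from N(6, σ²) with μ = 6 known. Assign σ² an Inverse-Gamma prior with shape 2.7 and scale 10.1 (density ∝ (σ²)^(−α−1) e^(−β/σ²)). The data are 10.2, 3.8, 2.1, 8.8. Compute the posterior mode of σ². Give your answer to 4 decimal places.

Sum of squared deviations about the known mean: SS = (10.2−6)² + (3.8−6)² + (2.1−6)² + (8.8−6)² = 45.53.
The Normal likelihood contributes (σ²)^(−n/2) exp(−SS/(2σ²)), so the posterior is Inverse-Gamma(α + n/2, β + SS/2) = Inverse-Gamma(4.7, 32.865).
The mode of Inverse-Gamma(a, b) is b/(a+1) = 32.865/5.7 ≈ 5.7658.

σ̂²_MAP = 5.7658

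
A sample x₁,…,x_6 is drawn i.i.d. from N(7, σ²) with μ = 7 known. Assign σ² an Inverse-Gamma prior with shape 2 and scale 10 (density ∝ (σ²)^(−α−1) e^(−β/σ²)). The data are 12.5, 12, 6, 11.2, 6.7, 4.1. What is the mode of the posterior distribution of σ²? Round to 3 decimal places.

Sum of squared deviations about the known mean: SS = (12.5−7)² + (12−7)² + (6−7)² + (11.2−7)² + (6.7−7)² + (4.1−7)² = 82.39.
The Normal likelihood contributes (σ²)^(−n/2) exp(−SS/(2σ²)), so the posterior is Inverse-Gamma(α + n/2, β + SS/2) = Inverse-Gamma(5, 51.195).
The mode of Inverse-Gamma(a, b) is b/(a+1) = 51.195/6 ≈ 8.533.

σ̂²_MAP = 8.533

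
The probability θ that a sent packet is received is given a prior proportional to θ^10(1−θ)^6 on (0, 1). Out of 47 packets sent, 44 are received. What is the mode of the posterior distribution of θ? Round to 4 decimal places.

θ̂_MAP = 0.8571

The prior density ∝ θ^10(1−θ)^6 is the kernel of Beta(11, 7).
Data: 44 successes in 47 trials. The binomial likelihood contributes θ^44(1−θ)^3, so the posterior is Beta(11+44, 7+3) = Beta(55, 10).
For Beta(a, b) with a, b > 1 the mode is (a−1)/(a+b−2) = 54/63 ≈ 0.8571.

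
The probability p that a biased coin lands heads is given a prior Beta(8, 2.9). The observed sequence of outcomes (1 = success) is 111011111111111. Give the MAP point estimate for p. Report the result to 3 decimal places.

p̂_MAP = 0.879

Prior: Beta(8, 2.9).
Data: 14 successes in 15 trials (from the sequence). The binomial likelihood contributes p^14(1−p)^1, so the posterior is Beta(8+14, 2.9+1) = Beta(22, 3.9).
For Beta(a, b) with a, b > 1 the mode is (a−1)/(a+b−2) = 21/23.9 ≈ 0.879.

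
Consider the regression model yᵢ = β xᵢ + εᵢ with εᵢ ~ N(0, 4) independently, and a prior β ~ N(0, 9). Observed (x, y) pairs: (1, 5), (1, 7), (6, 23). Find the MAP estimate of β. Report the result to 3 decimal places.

β̂_MAP = 3.902

log p(β | y) = −Σ(yᵢ − βxᵢ)²/(2·4) − β²/(2·9) + const.
Setting the derivative to zero: Σxᵢ(yᵢ − βxᵢ)/4 − β/9 = 0, so β = Σxᵢyᵢ / (Σxᵢ² + σ²/τ²).
Σxᵢyᵢ = 1·5 + 1·7 + 6·23 = 150; Σxᵢ² = 38; σ²/τ² = 4/9.
β̂_MAP = 150 / (38 + 4/9) = 150/(346/9) = 675/173 ≈ 3.902.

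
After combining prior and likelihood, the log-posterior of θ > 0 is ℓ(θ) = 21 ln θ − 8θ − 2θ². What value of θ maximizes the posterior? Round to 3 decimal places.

ℓ'(θ) = 21/θ − 8 − 4θ. Setting this to zero and multiplying by θ: 4θ² + 8θ − 21 = 0.
θ = (−8 + √(8² + 4·4·21)) / (2·4) = (−8 + √400) / 8 = (−8 + 20)/8 = 3/2.
ℓ''(θ) = −21/θ² − 4 < 0, confirming a maximum.

θ̂_MAP = 1.500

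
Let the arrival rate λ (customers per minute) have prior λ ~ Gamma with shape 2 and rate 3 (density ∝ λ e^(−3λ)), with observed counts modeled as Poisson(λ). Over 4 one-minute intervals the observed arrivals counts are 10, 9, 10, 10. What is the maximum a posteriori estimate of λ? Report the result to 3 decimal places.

Σxᵢ = 10+9+10+10 = 39, with n = 4.
Posterior ∝ λe^(−3λ) · λ^39e^(−4λ) = λ^40e^(−7λ), i.e. Gamma(shape=41, rate=7).
The mode of a Gamma(a, b) with a ≥ 1 (shape–rate) is (a−1)/b = 40/7 ≈ 5.714.

λ̂_MAP = 5.714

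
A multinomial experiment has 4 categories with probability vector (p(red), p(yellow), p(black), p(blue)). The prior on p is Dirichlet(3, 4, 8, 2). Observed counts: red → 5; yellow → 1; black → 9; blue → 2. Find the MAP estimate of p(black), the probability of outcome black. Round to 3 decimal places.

MAP estimate of p(black) = 0.533

The posterior is Dirichlet(αᵢ + nᵢ) = Dirichlet(8, 5, 17, 4).
For a Dirichlet(a₁,…,a_K) with all aᵢ > 1, the mode has j-th component (aⱼ − 1)/(Σaᵢ − K).
Here Σaᵢ = 34 and K = 4, so p(black) = (17 − 1)/(34 − 4) = 16/30 ≈ 0.533.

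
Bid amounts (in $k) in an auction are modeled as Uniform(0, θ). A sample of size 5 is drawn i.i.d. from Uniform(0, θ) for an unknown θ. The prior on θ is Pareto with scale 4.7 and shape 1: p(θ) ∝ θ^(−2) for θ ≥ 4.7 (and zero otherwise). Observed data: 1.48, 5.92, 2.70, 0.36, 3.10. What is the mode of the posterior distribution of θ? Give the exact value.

θ̂_MAP = 5.92

The Uniform(0, θ) likelihood is θ^(−n) for θ ≥ max(xᵢ), zero otherwise. Here max(xᵢ) = 5.92.
Posterior ∝ θ^(−2) · θ^(−5) = θ^(−7) on θ ≥ max(4.7, 5.92) = 5.92.
This density is strictly decreasing in θ, so the posterior mode lies at the lower boundary of the support.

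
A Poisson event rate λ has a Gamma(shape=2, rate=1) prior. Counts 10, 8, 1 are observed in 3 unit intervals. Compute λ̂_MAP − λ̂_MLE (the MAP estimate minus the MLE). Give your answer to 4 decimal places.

Σxᵢ = 19. Posterior is Gamma(21, 4); MAP = (21−1)/4 = 20/4 ≈ 5.00000.
MLE = x̄ = 19/3 ≈ 6.33333.
Difference = 20/4 − 19/3 = -4/3 ≈ -1.3333.

MAP − MLE = -1.3333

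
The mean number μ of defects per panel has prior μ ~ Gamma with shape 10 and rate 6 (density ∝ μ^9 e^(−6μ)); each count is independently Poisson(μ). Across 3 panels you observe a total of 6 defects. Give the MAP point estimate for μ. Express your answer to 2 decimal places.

Σxᵢ = 6, n = 3.
Posterior ∝ μ^9e^(−6μ) · μ^6e^(−3μ) = μ^15e^(−9μ), i.e. Gamma(shape=16, rate=9).
The mode of a Gamma(a, b) with a ≥ 1 (shape–rate) is (a−1)/b = 15/9 ≈ 1.67.

μ̂_MAP = 1.67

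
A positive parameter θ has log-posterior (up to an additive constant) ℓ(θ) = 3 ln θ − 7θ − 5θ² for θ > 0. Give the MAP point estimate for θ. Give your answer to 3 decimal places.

ℓ'(θ) = 3/θ − 7 − 10θ. Setting this to zero and multiplying by θ: 10θ² + 7θ − 3 = 0.
θ = (−7 + √(7² + 4·10·3)) / (2·10) = (−7 + √169) / 20 = (−7 + 13)/20 = 3/10.
ℓ''(θ) = −3/θ² − 10 < 0, confirming a maximum.

θ̂_MAP = 0.300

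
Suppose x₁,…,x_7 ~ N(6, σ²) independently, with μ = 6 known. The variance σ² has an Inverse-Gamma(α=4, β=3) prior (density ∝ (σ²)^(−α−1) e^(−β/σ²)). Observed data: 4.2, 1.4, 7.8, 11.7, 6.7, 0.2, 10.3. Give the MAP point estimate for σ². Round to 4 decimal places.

σ̂²_MAP = 6.9853

Sum of squared deviations about the known mean: SS = (4.2−6)² + (1.4−6)² + (7.8−6)² + (11.7−6)² + (6.7−6)² + (0.2−6)² + (10.3−6)² = 112.75.
The Normal likelihood contributes (σ²)^(−n/2) exp(−SS/(2σ²)), so the posterior is Inverse-Gamma(α + n/2, β + SS/2) = Inverse-Gamma(7.5, 59.375).
The mode of Inverse-Gamma(a, b) is b/(a+1) = 59.375/8.5 ≈ 6.9853.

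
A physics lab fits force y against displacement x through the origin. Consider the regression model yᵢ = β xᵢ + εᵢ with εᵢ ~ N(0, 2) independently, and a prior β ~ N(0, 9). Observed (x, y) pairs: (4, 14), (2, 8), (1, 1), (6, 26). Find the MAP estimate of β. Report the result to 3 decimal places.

β̂_MAP = 4.002

log p(β | y) = −Σ(yᵢ − βxᵢ)²/(2·2) − β²/(2·9) + const.
Setting the derivative to zero: Σxᵢ(yᵢ − βxᵢ)/2 − β/9 = 0, so β = Σxᵢyᵢ / (Σxᵢ² + σ²/τ²).
Σxᵢyᵢ = 4·14 + 2·8 + 1·1 + 6·26 = 229; Σxᵢ² = 57; σ²/τ² = 2/9.
β̂_MAP = 229 / (57 + 2/9) = 229/(515/9) = 2061/515 ≈ 4.002.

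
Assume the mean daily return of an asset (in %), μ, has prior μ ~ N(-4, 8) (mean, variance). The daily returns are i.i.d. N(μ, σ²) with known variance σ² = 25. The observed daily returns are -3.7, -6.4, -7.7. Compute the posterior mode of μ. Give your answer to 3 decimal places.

μ̂_MAP = -4.947

n = 3; x̄ = ((-3.7) + (-6.4) + (-7.7))/3 = -17.8/3 = -89/15 ≈ -5.9333.
For a Normal prior and Normal likelihood with known variance, the posterior is Normal; its mode equals its mean, the precision-weighted average.
Prior precision 1/σ₀² = 1/8 = 0.125; data precision n/σ² = 3/25 = 0.12.
μ̂ = (0.125·(-4) + 0.12·(-89/15)) / (0.125 + 0.12) = (-1.212)/0.245 = -1212/245 ≈ -4.947.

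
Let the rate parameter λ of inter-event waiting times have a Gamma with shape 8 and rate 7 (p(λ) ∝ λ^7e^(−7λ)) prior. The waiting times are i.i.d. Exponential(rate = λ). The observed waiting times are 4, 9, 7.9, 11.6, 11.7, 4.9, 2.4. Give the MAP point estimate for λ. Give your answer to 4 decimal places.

λ̂_MAP = 0.2393

The Exponential(rate=λ) likelihood is ∝ λ^n e^(−λΣtᵢ). Here n = 7 and Σtᵢ = 4 + 9 + 7.9 + 11.6 + 11.7 + 4.9 + 2.4 = 51.5.
Posterior ∝ λ^7e^(−7λ) · λ^7e^(−51.5λ) = λ^14e^(−58.5λ), i.e. Gamma(15, 58.5).
Mode = (a−1)/b = 14/58.5 ≈ 0.2393.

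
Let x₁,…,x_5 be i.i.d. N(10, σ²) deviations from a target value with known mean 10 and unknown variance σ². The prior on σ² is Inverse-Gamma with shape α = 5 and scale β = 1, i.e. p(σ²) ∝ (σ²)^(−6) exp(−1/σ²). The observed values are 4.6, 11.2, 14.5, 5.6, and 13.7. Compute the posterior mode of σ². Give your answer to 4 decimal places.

Sum of squared deviations about the known mean: SS = (4.6−10)² + (11.2−10)² + (14.5−10)² + (5.6−10)² + (13.7−10)² = 83.9.
The Normal likelihood contributes (σ²)^(−n/2) exp(−SS/(2σ²)), so the posterior is Inverse-Gamma(α + n/2, β + SS/2) = Inverse-Gamma(7.5, 42.95).
The mode of Inverse-Gamma(a, b) is b/(a+1) = 42.95/8.5 ≈ 5.0529.

σ̂²_MAP = 5.0529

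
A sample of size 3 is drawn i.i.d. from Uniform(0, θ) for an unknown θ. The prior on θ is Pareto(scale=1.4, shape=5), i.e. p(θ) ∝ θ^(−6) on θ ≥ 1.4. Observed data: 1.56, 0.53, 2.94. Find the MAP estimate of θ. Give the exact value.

θ̂_MAP = 2.94

The Uniform(0, θ) likelihood is θ^(−n) for θ ≥ max(xᵢ), zero otherwise. Here max(xᵢ) = 2.94.
Posterior ∝ θ^(−6) · θ^(−3) = θ^(−9) on θ ≥ max(1.4, 2.94) = 2.94.
This density is strictly decreasing in θ, so the posterior mode lies at the lower boundary of the support.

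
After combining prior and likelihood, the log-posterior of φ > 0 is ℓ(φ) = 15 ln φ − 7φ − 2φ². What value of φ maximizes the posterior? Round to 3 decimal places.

φ̂_MAP = 1.250

ℓ'(φ) = 15/φ − 7 − 4φ. Setting this to zero and multiplying by φ: 4φ² + 7φ − 15 = 0.
φ = (−7 + √(7² + 4·4·15)) / (2·4) = (−7 + √289) / 8 = (−7 + 17)/8 = 5/4.
ℓ''(φ) = −15/φ² − 4 < 0, confirming a maximum.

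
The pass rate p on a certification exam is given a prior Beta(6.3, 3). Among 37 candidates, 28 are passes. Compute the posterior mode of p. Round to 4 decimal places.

Prior: Beta(6.3, 3).
Data: 28 successes in 37 trials. The binomial likelihood contributes p^28(1−p)^9, so the posterior is Beta(6.3+28, 3+9) = Beta(34.3, 12).
For Beta(a, b) with a, b > 1 the mode is (a−1)/(a+b−2) = 33.3/44.3 ≈ 0.7517.

p̂_MAP = 0.7517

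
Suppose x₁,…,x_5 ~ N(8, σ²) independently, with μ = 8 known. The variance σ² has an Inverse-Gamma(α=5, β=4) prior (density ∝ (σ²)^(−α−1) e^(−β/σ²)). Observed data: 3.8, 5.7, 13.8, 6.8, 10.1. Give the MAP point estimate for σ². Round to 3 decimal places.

σ̂²_MAP = 4.142

Sum of squared deviations about the known mean: SS = (3.8−8)² + (5.7−8)² + (13.8−8)² + (6.8−8)² + (10.1−8)² = 62.42.
The Normal likelihood contributes (σ²)^(−n/2) exp(−SS/(2σ²)), so the posterior is Inverse-Gamma(α + n/2, β + SS/2) = Inverse-Gamma(7.5, 35.21).
The mode of Inverse-Gamma(a, b) is b/(a+1) = 35.21/8.5 ≈ 4.142.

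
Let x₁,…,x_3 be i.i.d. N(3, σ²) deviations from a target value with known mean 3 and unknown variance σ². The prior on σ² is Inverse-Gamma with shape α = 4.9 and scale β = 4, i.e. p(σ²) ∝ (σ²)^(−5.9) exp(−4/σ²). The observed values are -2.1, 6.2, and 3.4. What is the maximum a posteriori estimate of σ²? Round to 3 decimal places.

Sum of squared deviations about the known mean: SS = (-2.1−3)² + (6.2−3)² + (3.4−3)² = 36.41.
The Normal likelihood contributes (σ²)^(−n/2) exp(−SS/(2σ²)), so the posterior is Inverse-Gamma(α + n/2, β + SS/2) = Inverse-Gamma(6.4, 22.205).
The mode of Inverse-Gamma(a, b) is b/(a+1) = 22.205/7.4 ≈ 3.001.

σ̂²_MAP = 3.001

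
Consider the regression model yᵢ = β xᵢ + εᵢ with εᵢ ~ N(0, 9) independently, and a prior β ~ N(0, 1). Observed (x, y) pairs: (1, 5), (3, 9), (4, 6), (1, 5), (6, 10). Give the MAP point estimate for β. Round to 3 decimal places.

β̂_MAP = 1.681

log p(β | y) = −Σ(yᵢ − βxᵢ)²/(2·9) − β²/(2·1) + const.
Setting the derivative to zero: Σxᵢ(yᵢ − βxᵢ)/9 − β/1 = 0, so β = Σxᵢyᵢ / (Σxᵢ² + σ²/τ²).
Σxᵢyᵢ = 1·5 + 3·9 + 4·6 + 1·5 + 6·10 = 121; Σxᵢ² = 63; σ²/τ² = 9.
β̂_MAP = 121 / (63 + 9) = 121/72 ≈ 1.681.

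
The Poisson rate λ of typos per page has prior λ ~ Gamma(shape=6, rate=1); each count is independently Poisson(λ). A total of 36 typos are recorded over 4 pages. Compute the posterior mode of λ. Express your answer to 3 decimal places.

Σxᵢ = 36, n = 4.
Posterior ∝ λ^5e^(−1λ) · λ^36e^(−4λ) = λ^41e^(−5λ), i.e. Gamma(shape=42, rate=5).
The mode of a Gamma(a, b) with a ≥ 1 (shape–rate) is (a−1)/b = 41/5 ≈ 8.200.

λ̂_MAP = 8.200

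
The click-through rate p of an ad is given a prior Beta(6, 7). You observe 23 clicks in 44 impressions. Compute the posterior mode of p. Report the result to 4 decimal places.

p̂_MAP = 0.5091

Prior: Beta(6, 7).
Data: 23 successes in 44 trials. The binomial likelihood contributes p^23(1−p)^21, so the posterior is Beta(6+23, 7+21) = Beta(29, 28).
For Beta(a, b) with a, b > 1 the mode is (a−1)/(a+b−2) = 28/55 ≈ 0.5091.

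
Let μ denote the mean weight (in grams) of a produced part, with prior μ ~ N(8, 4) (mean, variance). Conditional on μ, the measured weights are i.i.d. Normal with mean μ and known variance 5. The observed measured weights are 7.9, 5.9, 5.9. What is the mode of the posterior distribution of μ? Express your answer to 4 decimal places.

μ̂_MAP = 6.9882

n = 3; x̄ = (7.9 + 5.9 + 5.9)/3 = 19.7/3 = 197/30 ≈ 6.5667.
For a Normal prior and Normal likelihood with known variance, the posterior is Normal; its mode equals its mean, the precision-weighted average.
Prior precision 1/σ₀² = 1/4 = 0.25; data precision n/σ² = 3/5 = 0.6.
μ̂ = (0.25·8 + 0.6·(197/30)) / (0.25 + 0.6) = 5.94/0.85 = 594/85 ≈ 6.9882.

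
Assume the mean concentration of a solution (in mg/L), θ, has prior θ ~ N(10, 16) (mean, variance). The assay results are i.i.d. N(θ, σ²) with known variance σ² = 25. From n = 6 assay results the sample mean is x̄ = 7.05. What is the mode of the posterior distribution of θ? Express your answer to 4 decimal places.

n = 6, x̄ = 7.05.
For a Normal prior and Normal likelihood with known variance, the posterior is Normal; its mode equals its mean, the precision-weighted average.
Prior precision 1/σ₀² = 1/16 = 0.0625; data precision n/σ² = 6/25 = 0.24.
θ̂ = (0.0625·10 + 0.24·7.05) / (0.0625 + 0.24) = 2.317/0.3025 = 4634/605 ≈ 7.6595.

θ̂_MAP = 7.6595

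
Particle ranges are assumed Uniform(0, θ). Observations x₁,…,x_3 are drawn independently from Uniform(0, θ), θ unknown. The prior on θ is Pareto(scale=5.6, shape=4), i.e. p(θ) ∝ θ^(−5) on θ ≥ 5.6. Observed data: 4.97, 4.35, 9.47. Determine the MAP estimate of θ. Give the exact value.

θ̂_MAP = 9.47

The Uniform(0, θ) likelihood is θ^(−n) for θ ≥ max(xᵢ), zero otherwise. Here max(xᵢ) = 9.47.
Posterior ∝ θ^(−5) · θ^(−3) = θ^(−8) on θ ≥ max(5.6, 9.47) = 9.47.
This density is strictly decreasing in θ, so the posterior mode lies at the lower boundary of the support.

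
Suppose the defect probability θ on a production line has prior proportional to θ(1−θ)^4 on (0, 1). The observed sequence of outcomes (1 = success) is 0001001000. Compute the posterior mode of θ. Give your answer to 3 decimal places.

The prior density ∝ θ(1−θ)^4 is the kernel of Beta(2, 5).
Data: 2 successes in 10 trials (from the sequence). The binomial likelihood contributes θ^2(1−θ)^8, so the posterior is Beta(2+2, 5+8) = Beta(4, 13).
For Beta(a, b) with a, b > 1 the mode is (a−1)/(a+b−2) = 3/15 ≈ 0.200.

θ̂_MAP = 0.200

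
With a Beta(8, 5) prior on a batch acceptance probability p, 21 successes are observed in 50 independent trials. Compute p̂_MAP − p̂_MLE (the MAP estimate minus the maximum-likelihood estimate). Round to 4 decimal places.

Posterior is Beta(29, 34); MAP = (29−1)/(63−2) = 28/61 ≈ 0.45902.
MLE ignores the prior: p̂_MLE = k/n = 21/50 ≈ 0.42000.
Difference = 28/61 − 21/50 = 119/3050 ≈ 0.0390.

MAP − MLE = 0.0390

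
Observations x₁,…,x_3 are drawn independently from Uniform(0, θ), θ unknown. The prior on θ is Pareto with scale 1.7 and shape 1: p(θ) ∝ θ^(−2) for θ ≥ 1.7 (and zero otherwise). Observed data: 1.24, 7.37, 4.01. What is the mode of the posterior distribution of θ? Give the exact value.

The Uniform(0, θ) likelihood is θ^(−n) for θ ≥ max(xᵢ), zero otherwise. Here max(xᵢ) = 7.37.
Posterior ∝ θ^(−2) · θ^(−3) = θ^(−5) on θ ≥ max(1.7, 7.37) = 7.37.
This density is strictly decreasing in θ, so the posterior mode lies at the lower boundary of the support.

θ̂_MAP = 7.37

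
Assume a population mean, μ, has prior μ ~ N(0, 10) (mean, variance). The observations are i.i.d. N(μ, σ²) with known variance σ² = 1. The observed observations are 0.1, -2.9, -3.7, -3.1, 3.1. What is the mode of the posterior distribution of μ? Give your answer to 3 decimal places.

μ̂_MAP = -1.275

n = 5; x̄ = (0.1 + (-2.9) + (-3.7) + (-3.1) + 3.1)/5 = -6.5/5 = -1.3.
For a Normal prior and Normal likelihood with known variance, the posterior is Normal; its mode equals its mean, the precision-weighted average.
Prior precision 1/σ₀² = 1/10 = 0.1; data precision n/σ² = 5/1 = 5.
μ̂ = (0.1·0 + 5·(-1.3)) / (0.1 + 5) = (-6.5)/5.1 = -65/51 ≈ -1.275.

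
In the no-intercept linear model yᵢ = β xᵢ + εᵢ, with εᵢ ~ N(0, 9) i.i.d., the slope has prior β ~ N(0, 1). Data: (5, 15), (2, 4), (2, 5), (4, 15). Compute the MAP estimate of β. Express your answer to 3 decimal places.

log p(β | y) = −Σ(yᵢ − βxᵢ)²/(2·9) − β²/(2·1) + const.
Setting the derivative to zero: Σxᵢ(yᵢ − βxᵢ)/9 − β/1 = 0, so β = Σxᵢyᵢ / (Σxᵢ² + σ²/τ²).
Σxᵢyᵢ = 5·15 + 2·4 + 2·5 + 4·15 = 153; Σxᵢ² = 49; σ²/τ² = 9.
β̂_MAP = 153 / (49 + 9) = 153/58 ≈ 2.638.

β̂_MAP = 2.638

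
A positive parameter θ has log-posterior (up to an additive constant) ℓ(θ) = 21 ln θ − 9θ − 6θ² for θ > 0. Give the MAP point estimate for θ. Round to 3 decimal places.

ℓ'(θ) = 21/θ − 9 − 12θ. Setting this to zero and multiplying by θ: 12θ² + 9θ − 21 = 0.
θ = (−9 + √(9² + 4·12·21)) / (2·12) = (−9 + √1089) / 24 = (−9 + 33)/24 = 1.
ℓ''(θ) = −21/θ² − 12 < 0, confirming a maximum.

θ̂_MAP = 1.000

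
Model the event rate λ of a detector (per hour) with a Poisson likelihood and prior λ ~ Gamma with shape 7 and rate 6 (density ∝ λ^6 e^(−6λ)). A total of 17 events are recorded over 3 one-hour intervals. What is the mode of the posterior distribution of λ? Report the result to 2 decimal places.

λ̂_MAP = 2.56

Σxᵢ = 17, n = 3.
Posterior ∝ λ^6e^(−6λ) · λ^17e^(−3λ) = λ^23e^(−9λ), i.e. Gamma(shape=24, rate=9).
The mode of a Gamma(a, b) with a ≥ 1 (shape–rate) is (a−1)/b = 23/9 ≈ 2.56.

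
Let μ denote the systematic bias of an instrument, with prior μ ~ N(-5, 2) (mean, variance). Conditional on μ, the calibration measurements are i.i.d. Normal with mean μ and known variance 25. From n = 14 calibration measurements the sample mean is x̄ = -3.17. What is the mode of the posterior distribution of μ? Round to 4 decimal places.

n = 14, x̄ = -3.17.
For a Normal prior and Normal likelihood with known variance, the posterior is Normal; its mode equals its mean, the precision-weighted average.
Prior precision 1/σ₀² = 1/2 = 0.5; data precision n/σ² = 14/25 = 0.56.
μ̂ = (0.5·(-5) + 0.56·(-3.17)) / (0.5 + 0.56) = (-4.2752)/1.06 = -5344/1325 ≈ -4.0332.

μ̂_MAP = -4.0332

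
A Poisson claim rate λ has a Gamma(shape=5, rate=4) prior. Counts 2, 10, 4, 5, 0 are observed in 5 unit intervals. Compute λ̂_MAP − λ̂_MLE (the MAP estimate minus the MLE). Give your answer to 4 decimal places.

MAP − MLE = -1.4222

Σxᵢ = 21. Posterior is Gamma(26, 9); MAP = (26−1)/9 = 25/9 ≈ 2.77778.
MLE = x̄ = 21/5 ≈ 4.20000.
Difference = 25/9 − 21/5 = -64/45 ≈ -1.4222.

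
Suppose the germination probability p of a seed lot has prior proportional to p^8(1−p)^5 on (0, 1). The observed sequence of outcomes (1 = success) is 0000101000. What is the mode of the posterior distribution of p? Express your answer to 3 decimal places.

The prior density ∝ p^8(1−p)^5 is the kernel of Beta(9, 6).
Data: 2 successes in 10 trials (from the sequence). The binomial likelihood contributes p^2(1−p)^8, so the posterior is Beta(9+2, 6+8) = Beta(11, 14).
For Beta(a, b) with a, b > 1 the mode is (a−1)/(a+b−2) = 10/23 ≈ 0.435.

p̂_MAP = 0.435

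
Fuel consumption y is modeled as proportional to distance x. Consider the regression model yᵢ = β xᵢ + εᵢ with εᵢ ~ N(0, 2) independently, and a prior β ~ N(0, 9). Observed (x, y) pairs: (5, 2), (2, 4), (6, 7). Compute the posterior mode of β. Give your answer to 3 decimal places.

log p(β | y) = −Σ(yᵢ − βxᵢ)²/(2·2) − β²/(2·9) + const.
Setting the derivative to zero: Σxᵢ(yᵢ − βxᵢ)/2 − β/9 = 0, so β = Σxᵢyᵢ / (Σxᵢ² + σ²/τ²).
Σxᵢyᵢ = 5·2 + 2·4 + 6·7 = 60; Σxᵢ² = 65; σ²/τ² = 2/9.
β̂_MAP = 60 / (65 + 2/9) = 60/(587/9) = 540/587 ≈ 0.920.

β̂_MAP = 0.920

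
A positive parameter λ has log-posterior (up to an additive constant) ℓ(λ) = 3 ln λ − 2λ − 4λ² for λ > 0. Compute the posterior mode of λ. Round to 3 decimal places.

ℓ'(λ) = 3/λ − 2 − 8λ. Setting this to zero and multiplying by λ: 8λ² + 2λ − 3 = 0.
λ = (−2 + √(2² + 4·8·3)) / (2·8) = (−2 + √100) / 16 = (−2 + 10)/16 = 1/2.
ℓ''(λ) = −3/λ² − 8 < 0, confirming a maximum.

λ̂_MAP = 0.500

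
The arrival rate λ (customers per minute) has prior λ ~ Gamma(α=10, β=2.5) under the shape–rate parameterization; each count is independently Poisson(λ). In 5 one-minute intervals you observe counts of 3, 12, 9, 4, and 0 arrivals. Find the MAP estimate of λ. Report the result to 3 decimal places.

λ̂_MAP = 4.933

Σxᵢ = 3+12+9+4+0 = 28, with n = 5.
Posterior ∝ λ^9e^(−2.5λ) · λ^28e^(−5λ) = λ^37e^(−7.5λ), i.e. Gamma(shape=38, rate=7.5).
The mode of a Gamma(a, b) with a ≥ 1 (shape–rate) is (a−1)/b = 37/7.5 ≈ 4.933.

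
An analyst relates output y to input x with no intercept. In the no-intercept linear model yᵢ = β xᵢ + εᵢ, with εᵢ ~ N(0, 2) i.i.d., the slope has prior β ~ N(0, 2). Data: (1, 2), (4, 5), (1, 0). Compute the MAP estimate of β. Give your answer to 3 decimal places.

log p(β | y) = −Σ(yᵢ − βxᵢ)²/(2·2) − β²/(2·2) + const.
Setting the derivative to zero: Σxᵢ(yᵢ − βxᵢ)/2 − β/2 = 0, so β = Σxᵢyᵢ / (Σxᵢ² + σ²/τ²).
Σxᵢyᵢ = 1·2 + 4·5 + 1·0 = 22; Σxᵢ² = 18; σ²/τ² = 1.
β̂_MAP = 22 / (18 + 1) = 22/19 ≈ 1.158.

β̂_MAP = 1.158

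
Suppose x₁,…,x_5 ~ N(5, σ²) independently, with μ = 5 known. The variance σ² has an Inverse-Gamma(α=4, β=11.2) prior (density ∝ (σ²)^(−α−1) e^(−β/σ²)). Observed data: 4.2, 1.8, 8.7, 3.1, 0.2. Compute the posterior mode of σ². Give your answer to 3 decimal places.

Sum of squared deviations about the known mean: SS = (4.2−5)² + (1.8−5)² + (8.7−5)² + (3.1−5)² + (0.2−5)² = 51.22.
The Normal likelihood contributes (σ²)^(−n/2) exp(−SS/(2σ²)), so the posterior is Inverse-Gamma(α + n/2, β + SS/2) = Inverse-Gamma(6.5, 36.81).
The mode of Inverse-Gamma(a, b) is b/(a+1) = 36.81/7.5 ≈ 4.908.

σ̂²_MAP = 4.908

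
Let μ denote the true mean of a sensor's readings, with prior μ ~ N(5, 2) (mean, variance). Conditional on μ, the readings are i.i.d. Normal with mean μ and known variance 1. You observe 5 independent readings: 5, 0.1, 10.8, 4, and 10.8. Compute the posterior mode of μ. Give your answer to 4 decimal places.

n = 5; x̄ = (5 + 0.1 + 10.8 + 4 + 10.8)/5 = 30.7/5 = 6.14.
For a Normal prior and Normal likelihood with known variance, the posterior is Normal; its mode equals its mean, the precision-weighted average.
Prior precision 1/σ₀² = 1/2 = 0.5; data precision n/σ² = 5/1 = 5.
μ̂ = (0.5·5 + 5·6.14) / (0.5 + 5) = 33.2/5.5 = 332/55 ≈ 6.0364.

μ̂_MAP = 6.0364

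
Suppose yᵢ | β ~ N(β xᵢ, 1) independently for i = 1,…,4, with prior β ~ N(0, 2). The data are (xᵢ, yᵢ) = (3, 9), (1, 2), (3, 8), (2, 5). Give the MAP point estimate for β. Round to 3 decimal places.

log p(β | y) = −Σ(yᵢ − βxᵢ)²/(2·1) − β²/(2·2) + const.
Setting the derivative to zero: Σxᵢ(yᵢ − βxᵢ)/1 − β/2 = 0, so β = Σxᵢyᵢ / (Σxᵢ² + σ²/τ²).
Σxᵢyᵢ = 3·9 + 1·2 + 3·8 + 2·5 = 63; Σxᵢ² = 23; σ²/τ² = 0.5.
β̂_MAP = 63 / (23 + 0.5) = 63/23.5 ≈ 2.681.

β̂_MAP = 2.681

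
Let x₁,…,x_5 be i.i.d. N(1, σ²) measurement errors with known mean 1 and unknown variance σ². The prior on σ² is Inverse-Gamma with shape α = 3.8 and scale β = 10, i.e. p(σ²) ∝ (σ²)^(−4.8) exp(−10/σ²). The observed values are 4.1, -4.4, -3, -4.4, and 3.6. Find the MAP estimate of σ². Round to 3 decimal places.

σ̂²_MAP = 7.582

Sum of squared deviations about the known mean: SS = (4.1−1)² + (-4.4−1)² + (-3−1)² + (-4.4−1)² + (3.6−1)² = 90.69.
The Normal likelihood contributes (σ²)^(−n/2) exp(−SS/(2σ²)), so the posterior is Inverse-Gamma(α + n/2, β + SS/2) = Inverse-Gamma(6.3, 55.345).
The mode of Inverse-Gamma(a, b) is b/(a+1) = 55.345/7.3 ≈ 7.582.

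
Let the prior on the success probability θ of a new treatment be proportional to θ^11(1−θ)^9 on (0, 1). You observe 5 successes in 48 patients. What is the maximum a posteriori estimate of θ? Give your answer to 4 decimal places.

θ̂_MAP = 0.2353

The prior density ∝ θ^11(1−θ)^9 is the kernel of Beta(12, 10).
Data: 5 successes in 48 trials. The binomial likelihood contributes θ^5(1−θ)^43, so the posterior is Beta(12+5, 10+43) = Beta(17, 53).
For Beta(a, b) with a, b > 1 the mode is (a−1)/(a+b−2) = 16/68 ≈ 0.2353.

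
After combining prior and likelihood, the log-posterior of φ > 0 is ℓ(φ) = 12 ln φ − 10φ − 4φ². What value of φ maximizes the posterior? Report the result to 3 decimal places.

φ̂_MAP = 0.750

ℓ'(φ) = 12/φ − 10 − 8φ. Setting this to zero and multiplying by φ: 8φ² + 10φ − 12 = 0.
φ = (−10 + √(10² + 4·8·12)) / (2·8) = (−10 + √484) / 16 = (−10 + 22)/16 = 3/4.
ℓ''(φ) = −12/φ² − 8 < 0, confirming a maximum.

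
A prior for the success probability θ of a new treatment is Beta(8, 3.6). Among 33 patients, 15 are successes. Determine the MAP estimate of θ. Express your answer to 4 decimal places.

θ̂_MAP = 0.5164

Prior: Beta(8, 3.6).
Data: 15 successes in 33 trials. The binomial likelihood contributes θ^15(1−θ)^18, so the posterior is Beta(8+15, 3.6+18) = Beta(23, 21.6).
For Beta(a, b) with a, b > 1 the mode is (a−1)/(a+b−2) = 22/42.6 ≈ 0.5164.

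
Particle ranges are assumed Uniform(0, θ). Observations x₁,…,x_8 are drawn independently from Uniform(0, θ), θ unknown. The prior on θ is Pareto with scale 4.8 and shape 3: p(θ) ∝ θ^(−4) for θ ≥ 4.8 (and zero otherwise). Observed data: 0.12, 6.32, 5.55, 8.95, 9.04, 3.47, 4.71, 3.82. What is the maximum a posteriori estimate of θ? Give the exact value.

θ̂_MAP = 9.04

The Uniform(0, θ) likelihood is θ^(−n) for θ ≥ max(xᵢ), zero otherwise. Here max(xᵢ) = 9.04.
Posterior ∝ θ^(−4) · θ^(−8) = θ^(−12) on θ ≥ max(4.8, 9.04) = 9.04.
This density is strictly decreasing in θ, so the posterior mode lies at the lower boundary of the support.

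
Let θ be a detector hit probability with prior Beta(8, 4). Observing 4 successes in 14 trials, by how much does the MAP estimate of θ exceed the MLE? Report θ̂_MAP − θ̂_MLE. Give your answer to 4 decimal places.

Posterior is Beta(12, 14); MAP = (12−1)/(26−2) = 11/24 ≈ 0.45833.
MLE ignores the prior: θ̂_MLE = k/n = 4/14 ≈ 0.28571.
Difference = 11/24 − 4/14 = 29/168 ≈ 0.1726.

MAP − MLE = 0.1726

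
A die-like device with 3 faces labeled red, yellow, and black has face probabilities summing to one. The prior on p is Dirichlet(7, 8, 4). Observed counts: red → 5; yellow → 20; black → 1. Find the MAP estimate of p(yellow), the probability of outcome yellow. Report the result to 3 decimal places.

The posterior is Dirichlet(αᵢ + nᵢ) = Dirichlet(12, 28, 5).
For a Dirichlet(a₁,…,a_K) with all aᵢ > 1, the mode has j-th component (aⱼ − 1)/(Σaᵢ − K).
Here Σaᵢ = 45 and K = 3, so p(yellow) = (28 − 1)/(45 − 3) = 27/42 ≈ 0.643.

MAP estimate of p(yellow) = 0.643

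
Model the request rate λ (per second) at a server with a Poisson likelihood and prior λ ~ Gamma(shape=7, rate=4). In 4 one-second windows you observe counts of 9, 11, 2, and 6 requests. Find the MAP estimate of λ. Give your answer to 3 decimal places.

Σxᵢ = 9+11+2+6 = 28, with n = 4.
Posterior ∝ λ^6e^(−4λ) · λ^28e^(−4λ) = λ^34e^(−8λ), i.e. Gamma(shape=35, rate=8).
The mode of a Gamma(a, b) with a ≥ 1 (shape–rate) is (a−1)/b = 34/8 ≈ 4.250.

λ̂_MAP = 4.250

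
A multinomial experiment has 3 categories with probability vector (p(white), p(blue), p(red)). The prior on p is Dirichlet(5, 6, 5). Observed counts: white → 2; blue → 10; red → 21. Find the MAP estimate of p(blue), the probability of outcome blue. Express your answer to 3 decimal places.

MAP estimate of p(blue) = 0.326

The posterior is Dirichlet(αᵢ + nᵢ) = Dirichlet(7, 16, 26).
For a Dirichlet(a₁,…,a_K) with all aᵢ > 1, the mode has j-th component (aⱼ − 1)/(Σaᵢ − K).
Here Σaᵢ = 49 and K = 3, so p(blue) = (16 − 1)/(49 − 3) = 15/46 ≈ 0.326.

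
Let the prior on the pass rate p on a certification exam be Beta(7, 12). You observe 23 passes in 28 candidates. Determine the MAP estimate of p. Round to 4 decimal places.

Prior: Beta(7, 12).
Data: 23 successes in 28 trials. The binomial likelihood contributes p^23(1−p)^5, so the posterior is Beta(7+23, 12+5) = Beta(30, 17).
For Beta(a, b) with a, b > 1 the mode is (a−1)/(a+b−2) = 29/45 ≈ 0.6444.

p̂_MAP = 0.6444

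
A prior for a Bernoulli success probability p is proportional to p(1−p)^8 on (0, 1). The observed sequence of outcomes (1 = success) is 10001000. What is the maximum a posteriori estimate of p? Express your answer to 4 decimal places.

The prior density ∝ p(1−p)^8 is the kernel of Beta(2, 9).
Data: 2 successes in 8 trials (from the sequence). The binomial likelihood contributes p^2(1−p)^6, so the posterior is Beta(2+2, 9+6) = Beta(4, 15).
For Beta(a, b) with a, b > 1 the mode is (a−1)/(a+b−2) = 3/17 ≈ 0.1765.

p̂_MAP = 0.1765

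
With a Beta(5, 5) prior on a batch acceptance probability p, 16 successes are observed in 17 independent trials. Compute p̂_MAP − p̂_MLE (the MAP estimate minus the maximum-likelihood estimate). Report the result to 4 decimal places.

Posterior is Beta(21, 6); MAP = (21−1)/(27−2) = 20/25 ≈ 0.80000.
MLE ignores the prior: p̂_MLE = k/n = 16/17 ≈ 0.94118.
Difference = 20/25 − 16/17 = -12/85 ≈ -0.1412.

MAP − MLE = -0.1412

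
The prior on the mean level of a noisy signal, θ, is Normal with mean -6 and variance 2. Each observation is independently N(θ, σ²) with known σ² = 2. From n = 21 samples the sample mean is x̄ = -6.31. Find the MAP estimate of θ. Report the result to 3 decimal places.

n = 21, x̄ = -6.31.
For a Normal prior and Normal likelihood with known variance, the posterior is Normal; its mode equals its mean, the precision-weighted average.
Prior precision 1/σ₀² = 1/2 = 0.5; data precision n/σ² = 21/2 = 10.5.
θ̂ = (0.5·(-6) + 10.5·(-6.31)) / (0.5 + 10.5) = (-69.255)/11 = -13851/2200 ≈ -6.296.

θ̂_MAP = -6.296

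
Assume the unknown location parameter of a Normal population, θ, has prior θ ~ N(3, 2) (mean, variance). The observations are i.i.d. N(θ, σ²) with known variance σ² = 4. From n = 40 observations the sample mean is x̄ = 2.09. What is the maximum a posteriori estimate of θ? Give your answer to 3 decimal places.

θ̂_MAP = 2.133

n = 40, x̄ = 2.09.
For a Normal prior and Normal likelihood with known variance, the posterior is Normal; its mode equals its mean, the precision-weighted average.
Prior precision 1/σ₀² = 1/2 = 0.5; data precision n/σ² = 40/4 = 10.
θ̂ = (0.5·3 + 10·2.09) / (0.5 + 10) = 22.4/10.5 = 32/15 ≈ 2.133.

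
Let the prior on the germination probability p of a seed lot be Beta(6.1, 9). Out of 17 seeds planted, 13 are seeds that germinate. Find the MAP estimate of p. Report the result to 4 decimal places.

p̂_MAP = 0.6013

Prior: Beta(6.1, 9).
Data: 13 successes in 17 trials. The binomial likelihood contributes p^13(1−p)^4, so the posterior is Beta(6.1+13, 9+4) = Beta(19.1, 13).
For Beta(a, b) with a, b > 1 the mode is (a−1)/(a+b−2) = 18.1/30.1 ≈ 0.6013.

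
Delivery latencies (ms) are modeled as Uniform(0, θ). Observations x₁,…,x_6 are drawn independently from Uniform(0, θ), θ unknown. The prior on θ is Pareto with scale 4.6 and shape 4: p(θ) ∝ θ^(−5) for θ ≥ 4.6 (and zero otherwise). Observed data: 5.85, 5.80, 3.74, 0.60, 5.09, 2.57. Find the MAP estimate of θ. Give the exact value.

The Uniform(0, θ) likelihood is θ^(−n) for θ ≥ max(xᵢ), zero otherwise. Here max(xᵢ) = 5.85.
Posterior ∝ θ^(−5) · θ^(−6) = θ^(−11) on θ ≥ max(4.6, 5.85) = 5.85.
This density is strictly decreasing in θ, so the posterior mode lies at the lower boundary of the support.

θ̂_MAP = 5.85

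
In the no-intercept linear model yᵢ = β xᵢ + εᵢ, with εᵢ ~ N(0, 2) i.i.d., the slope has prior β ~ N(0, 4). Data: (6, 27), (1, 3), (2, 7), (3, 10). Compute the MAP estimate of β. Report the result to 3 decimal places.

log p(β | y) = −Σ(yᵢ − βxᵢ)²/(2·2) − β²/(2·4) + const.
Setting the derivative to zero: Σxᵢ(yᵢ − βxᵢ)/2 − β/4 = 0, so β = Σxᵢyᵢ / (Σxᵢ² + σ²/τ²).
Σxᵢyᵢ = 6·27 + 1·3 + 2·7 + 3·10 = 209; Σxᵢ² = 50; σ²/τ² = 0.5.
β̂_MAP = 209 / (50 + 0.5) = 209/50.5 ≈ 4.139.

β̂_MAP = 4.139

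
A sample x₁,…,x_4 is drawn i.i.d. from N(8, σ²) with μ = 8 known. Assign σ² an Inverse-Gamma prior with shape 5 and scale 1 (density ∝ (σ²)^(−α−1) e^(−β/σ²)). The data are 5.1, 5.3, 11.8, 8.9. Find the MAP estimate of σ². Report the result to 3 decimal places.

Sum of squared deviations about the known mean: SS = (5.1−8)² + (5.3−8)² + (11.8−8)² + (8.9−8)² = 30.95.
The Normal likelihood contributes (σ²)^(−n/2) exp(−SS/(2σ²)), so the posterior is Inverse-Gamma(α + n/2, β + SS/2) = Inverse-Gamma(7, 16.475).
The mode of Inverse-Gamma(a, b) is b/(a+1) = 16.475/8 ≈ 2.059.

σ̂²_MAP = 2.059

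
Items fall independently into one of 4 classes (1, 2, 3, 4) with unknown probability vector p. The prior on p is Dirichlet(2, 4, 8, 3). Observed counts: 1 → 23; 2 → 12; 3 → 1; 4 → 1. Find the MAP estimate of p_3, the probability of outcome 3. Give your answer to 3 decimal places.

The posterior is Dirichlet(αᵢ + nᵢ) = Dirichlet(25, 16, 9, 4).
For a Dirichlet(a₁,…,a_K) with all aᵢ > 1, the mode has j-th component (aⱼ − 1)/(Σaᵢ − K).
Here Σaᵢ = 54 and K = 4, so p_3 = (9 − 1)/(54 − 4) = 8/50 ≈ 0.160.

MAP estimate: 0.160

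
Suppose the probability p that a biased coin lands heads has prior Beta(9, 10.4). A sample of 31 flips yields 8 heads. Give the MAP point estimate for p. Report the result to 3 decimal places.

Prior: Beta(9, 10.4).
Data: 8 successes in 31 trials. The binomial likelihood contributes p^8(1−p)^23, so the posterior is Beta(9+8, 10.4+23) = Beta(17, 33.4).
For Beta(a, b) with a, b > 1 the mode is (a−1)/(a+b−2) = 16/48.4 ≈ 0.331.

p̂_MAP = 0.331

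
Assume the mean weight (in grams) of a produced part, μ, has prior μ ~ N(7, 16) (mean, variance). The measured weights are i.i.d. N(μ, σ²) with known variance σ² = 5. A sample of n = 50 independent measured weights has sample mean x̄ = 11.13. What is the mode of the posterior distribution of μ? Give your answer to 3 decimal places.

μ̂_MAP = 11.104

n = 50, x̄ = 11.13.
For a Normal prior and Normal likelihood with known variance, the posterior is Normal; its mode equals its mean, the precision-weighted average.
Prior precision 1/σ₀² = 1/16 = 0.0625; data precision n/σ² = 50/5 = 10.
μ̂ = (0.0625·7 + 10·11.13) / (0.0625 + 10) = 111.7375/10.0625 = 1277/115 ≈ 11.104.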